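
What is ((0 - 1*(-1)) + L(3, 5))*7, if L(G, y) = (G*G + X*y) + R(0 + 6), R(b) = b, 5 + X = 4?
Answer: 77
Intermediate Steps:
X = -1 (X = -5 + 4 = -1)
L(G, y) = 6 + G² - y (L(G, y) = (G*G - y) + (0 + 6) = (G² - y) + 6 = 6 + G² - y)
((0 - 1*(-1)) + L(3, 5))*7 = ((0 - 1*(-1)) + (6 + 3² - 1*5))*7 = ((0 + 1) + (6 + 9 - 5))*7 = (1 + 10)*7 = 11*7 = 77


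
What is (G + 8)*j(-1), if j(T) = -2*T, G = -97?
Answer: -178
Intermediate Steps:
(G + 8)*j(-1) = (-97 + 8)*(-2*(-1)) = -89*2 = -178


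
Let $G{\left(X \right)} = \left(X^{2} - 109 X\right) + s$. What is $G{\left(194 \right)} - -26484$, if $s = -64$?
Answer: $42910$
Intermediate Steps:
$G{\left(X \right)} = -64 + X^{2} - 109 X$ ($G{\left(X \right)} = \left(X^{2} - 109 X\right) - 64 = -64 + X^{2} - 109 X$)
$G{\left(194 \right)} - -26484 = \left(-64 + 194^{2} - 21146\right) - -26484 = \left(-64 + 37636 - 21146\right) + 26484 = 16426 + 26484 = 42910$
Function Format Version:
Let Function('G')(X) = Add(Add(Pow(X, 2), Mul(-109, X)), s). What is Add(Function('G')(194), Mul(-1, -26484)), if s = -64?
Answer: 42910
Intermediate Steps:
Function('G')(X) = Add(-64, Pow(X, 2), Mul(-109, X)) (Function('G')(X) = Add(Add(Pow(X, 2), Mul(-109, X)), -64) = Add(-64, Pow(X, 2), Mul(-109, X)))
Add(Function('G')(194), Mul(-1, -26484)) = Add(Add(-64, Pow(194, 2), Mul(-109, 194)), Mul(-1, -26484)) = Add(Add(-64, 37636, -21146), 26484) = Add(16426, 26484) = 42910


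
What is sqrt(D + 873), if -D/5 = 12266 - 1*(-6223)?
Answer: 2*I*sqrt(22893) ≈ 302.61*I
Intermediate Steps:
D = -92445 (D = -5*(12266 - 1*(-6223)) = -5*(12266 + 6223) = -5*18489 = -92445)
sqrt(D + 873) = sqrt(-92445 + 873) = sqrt(-91572) = 2*I*sqrt(22893)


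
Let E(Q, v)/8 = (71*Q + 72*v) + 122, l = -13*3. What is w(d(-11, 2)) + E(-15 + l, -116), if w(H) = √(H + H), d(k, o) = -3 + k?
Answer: -96512 + 2*I*√7 ≈ -96512.0 + 5.2915*I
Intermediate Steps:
l = -39
w(H) = √2*√H (w(H) = √(2*H) = √2*√H)
E(Q, v) = 976 + 568*Q + 576*v (E(Q, v) = 8*((71*Q + 72*v) + 122) = 8*(122 + 71*Q + 72*v) = 976 + 568*Q + 576*v)
w(d(-11, 2)) + E(-15 + l, -116) = √2*√(-3 - 11) + (976 + 568*(-15 - 39) + 576*(-116)) = √2*√(-14) + (976 + 568*(-54) - 66816) = √2*(I*√14) + (976 - 30672 - 66816) = 2*I*√7 - 96512 = -96512 + 2*I*√7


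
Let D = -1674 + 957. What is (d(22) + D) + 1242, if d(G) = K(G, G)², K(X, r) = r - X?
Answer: 525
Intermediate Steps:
D = -717
d(G) = 0 (d(G) = (G - G)² = 0² = 0)
(d(22) + D) + 1242 = (0 - 717) + 1242 = -717 + 1242 = 525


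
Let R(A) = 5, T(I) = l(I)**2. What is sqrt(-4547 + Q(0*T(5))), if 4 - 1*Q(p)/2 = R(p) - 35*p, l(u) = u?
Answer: I*sqrt(4549) ≈ 67.446*I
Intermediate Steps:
T(I) = I**2
Q(p) = -2 + 70*p (Q(p) = 8 - 2*(5 - 35*p) = 8 + (-10 + 70*p) = -2 + 70*p)
sqrt(-4547 + Q(0*T(5))) = sqrt(-4547 + (-2 + 70*(0*5**2))) = sqrt(-4547 + (-2 + 70*(0*25))) = sqrt(-4547 + (-2 + 70*0)) = sqrt(-4547 + (-2 + 0)) = sqrt(-4547 - 2) = sqrt(-4549) = I*sqrt(4549)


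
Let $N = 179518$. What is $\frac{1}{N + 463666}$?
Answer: $\frac{1}{643184} \approx 1.5548 \cdot 10^{-6}$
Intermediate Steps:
$\frac{1}{N + 463666} = \frac{1}{179518 + 463666} = \frac{1}{643184}$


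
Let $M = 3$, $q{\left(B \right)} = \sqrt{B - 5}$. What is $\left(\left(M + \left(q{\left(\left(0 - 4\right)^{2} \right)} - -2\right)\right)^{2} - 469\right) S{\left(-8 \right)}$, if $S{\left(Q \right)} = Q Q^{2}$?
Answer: $221696 - 5120 \sqrt{11} \approx 2.0472 \cdot 10^{5}$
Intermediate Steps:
$S{\left(Q \right)} = Q^{3}$
$q{\left(B \right)} = \sqrt{-5 + B}$
$\left(\left(M + \left(q{\left(\left(0 - 4\right)^{2} \right)} - -2\right)\right)^{2} - 469\right) S{\left(-8 \right)} = \left(\left(3 - \left(-2 - \sqrt{-5 + \left(0 - 4\right)^{2}}\right)\right)^{2} - 469\right) \left(-8\right)^{3} = \left(\left(3 + \left(\sqrt{-5 + \left(-4\right)^{2}} + 2\right)\right)^{2} - 469\right) \left(-512\right) = \left(\left(3 + \left(\sqrt{-5 + 16} + 2\right)\right)^{2} - 469\right) \left(-512\right) = \left(\left(3 + \left(\sqrt{11} + 2\right)\right)^{2} - 469\right) \left(-512\right) = \left(\left(3 + \left(2 + \sqrt{11}\right)\right)^{2} - 469\right) \left(-512\right) = \left(\left(5 + \sqrt{11}\right)^{2} - 469\right) \left(-512\right) = \left(-469 + \left(5 + \sqrt{11}\right)^{2}\right) \left(-512\right) = 240128 - 512 \left(5 + \sqrt{11}\right)^{2}$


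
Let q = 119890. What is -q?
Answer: -119890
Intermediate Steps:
-q = -1*119890 = -119890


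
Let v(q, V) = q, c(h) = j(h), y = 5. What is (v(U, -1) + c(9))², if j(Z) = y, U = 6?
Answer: 121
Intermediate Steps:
j(Z) = 5
c(h) = 5
(v(U, -1) + c(9))² = (6 + 5)² = 11² = 121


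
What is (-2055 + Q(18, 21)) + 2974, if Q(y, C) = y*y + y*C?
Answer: 1621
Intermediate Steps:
Q(y, C) = y**2 + C*y
(-2055 + Q(18, 21)) + 2974 = (-2055 + 18*(21 + 18)) + 2974 = (-2055 + 18*39) + 2974 = (-2055 + 702) + 2974 = -1353 + 2974 = 1621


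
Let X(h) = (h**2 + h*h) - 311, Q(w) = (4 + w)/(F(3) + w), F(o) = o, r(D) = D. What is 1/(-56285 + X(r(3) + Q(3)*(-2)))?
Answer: -9/509356 ≈ -1.7669e-5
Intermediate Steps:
Q(w) = (4 + w)/(3 + w)
X(h) = -311 + 2*h**2 (X(h) = (h**2 + h**2) - 311 = 2*h**2 - 311 = -311 + 2*h**2)
1/(-56285 + X(r(3) + Q(3)*(-2))) = 1/(-56285 + (-311 + 2*(3 + ((4 + 3)/(3 + 3))*(-2))**2)) = 1/(-56285 + (-311 + 2*(3 + (7/6)*(-2))**2)) = 1/(-56285 + (-311 + 2*(3 - 7/3)**2)) = 1/(-56285 + (-311 + 2*(2/3)**2)) = 1/(-56285 + (-311 + 2*(4/9))) = 1/(-56285 + (-311 + 8/9)) = 1/(-56285 - 2791/9) = 1/(-509356/9) = -9/509356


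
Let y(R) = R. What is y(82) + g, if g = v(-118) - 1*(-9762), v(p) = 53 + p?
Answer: 9779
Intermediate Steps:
g = 9697 (g = (53 - 118) - 1*(-9762) = -65 + 9762 = 9697)
y(82) + g = 82 + 9697 = 9779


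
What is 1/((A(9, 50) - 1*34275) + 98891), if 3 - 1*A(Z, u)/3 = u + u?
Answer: 1/64325 ≈ 1.5546e-5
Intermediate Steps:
A(Z, u) = 9 - 6*u (A(Z, u) = 9 - 3*(u + u) = 9 - 6*u)
1/((A(9, 50) - 1*34275) + 98891) = 1/(((9 - 6*50) - 1*34275) + 98891) = 1/(((9 - 300) - 34275) + 98891) = 1/((-291 - 34275) + 98891) = 1/(-34566 + 98891) = 1/64325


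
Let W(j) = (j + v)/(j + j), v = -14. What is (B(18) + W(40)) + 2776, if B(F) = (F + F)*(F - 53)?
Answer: 60653/40 ≈ 1516.3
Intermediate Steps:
W(j) = (-14 + j)/(2*j) (W(j) = (j - 14)/(j + j) = (-14 + j)/((2*j)) = (-14 + j)*(1/(2*j)) = (-14 + j)/(2*j))
B(F) = 2*F*(-53 + F) (B(F) = (2*F)*(-53 + F) = 2*F*(-53 + F))
(B(18) + W(40)) + 2776 = (2*18*(-53 + 18) + (½)*(-14 + 40)/40) + 2776 = (2*18*(-35) + (½)*(1/40)*26) + 2776 = (-1260 + 13/40) + 2776 = -50387/40 + 2776 = 60653/40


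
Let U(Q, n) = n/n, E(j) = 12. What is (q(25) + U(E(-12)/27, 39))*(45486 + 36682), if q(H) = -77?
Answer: -6244768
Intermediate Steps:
U(Q, n) = 1
(q(25) + U(E(-12)/27, 39))*(45486 + 36682) = (-77 + 1)*(45486 + 36682) = -76*82168 = -6244768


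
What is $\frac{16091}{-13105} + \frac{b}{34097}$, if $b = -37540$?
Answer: $- \frac{1040616527}{446841185} \approx -2.3288$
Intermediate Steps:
$\frac{16091}{-13105} + \frac{b}{34097} = \frac{16091}{-13105} - \frac{37540}{34097} = 16091 \left(- \frac{1}{13105}\right) - \frac{37540}{34097} = - \frac{16091}{13105} - \frac{37540}{34097} = - \frac{1040616527}{446841185}$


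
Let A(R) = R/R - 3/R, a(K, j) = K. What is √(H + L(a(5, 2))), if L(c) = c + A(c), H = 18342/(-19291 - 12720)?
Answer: 3*√13739601365/160055 ≈ 2.1970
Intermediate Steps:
H = -18342/32011 (H = 18342/(-32011) = 18342*(-1/32011) = -18342/32011 ≈ -0.57299)
A(R) = 1 - 3/R
L(c) = c + (-3 + c)/c
√(H + L(a(5, 2))) = √(-18342/32011 + (1 + 5 - 3/5)) = √(-18342/32011 + (1 + 5 - 3*⅕)) = √(-18342/32011 + (1 + 5 - ⅗)) = √(-18342/32011 + 27/5) = √(772587/160055) = 3*√13739601365/160055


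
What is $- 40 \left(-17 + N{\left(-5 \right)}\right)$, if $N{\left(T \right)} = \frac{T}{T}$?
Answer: $640$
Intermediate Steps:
$N{\left(T \right)} = 1$
$- 40 \left(-17 + N{\left(-5 \right)}\right) = - 40 \left(-17 + 1\right) = \left(-40\right) \left(-16\right) = 640$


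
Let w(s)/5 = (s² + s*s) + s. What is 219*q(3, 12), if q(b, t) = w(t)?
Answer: 328500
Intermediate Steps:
w(s) = 5*s + 10*s² (w(s) = 5*((s² + s*s) + s) = 5*((s² + s²) + s) = 5*(2*s² + s) = 5*(s + 2*s²) = 5*s + 10*s²)
q(b, t) = 5*t*(1 + 2*t)
219*q(3, 12) = 219*(5*12*(1 + 2*12)) = 219*(5*12*(1 + 24)) = 219*(5*12*25) = 219*1500 = 328500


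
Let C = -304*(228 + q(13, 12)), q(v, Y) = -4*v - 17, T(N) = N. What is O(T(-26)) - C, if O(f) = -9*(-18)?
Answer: 48498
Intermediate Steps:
O(f) = 162
q(v, Y) = -17 - 4*v
C = -48336 (C = -304*(228 + (-17 - 4*13)) = -304*(228 + (-17 - 52)) = -304*(228 - 69) = -304*159 = -48336)
O(T(-26)) - C = 162 - 1*(-48336) = 162 + 48336 = 48498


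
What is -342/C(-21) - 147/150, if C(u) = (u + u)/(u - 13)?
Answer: -97243/350 ≈ -277.84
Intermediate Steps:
C(u) = 2*u/(-13 + u) (C(u) = (2*u)/(-13 + u) = 2*u/(-13 + u))
-342/C(-21) - 147/150 = -342/(2*(-21)/(-13 - 21)) - 147/150 = -342/(2*(-21)/(-34)) - 147*1/150 = -342/(2*(-21)*(-1/34)) - 49/50 = -342/21/17 - 49/50 = -342*17/21 - 49/50 = -1938/7 - 49/50 = -97243/350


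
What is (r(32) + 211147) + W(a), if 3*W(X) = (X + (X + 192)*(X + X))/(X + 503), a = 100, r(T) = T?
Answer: 42453479/201 ≈ 2.1121e+5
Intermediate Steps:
W(X) = (X + 2*X*(192 + X))/(3*(503 + X)) (W(X) = ((X + (X + 192)*(X + X))/(X + 503))/3 = ((X + (192 + X)*(2*X))/(503 + X))/3 = ((X + 2*X*(192 + X))/(503 + X))/3 = (X + 2*X*(192 + X))/(3*(503 + X)))
(r(32) + 211147) + W(a) = (32 + 211147) + (1/3)*100*(385 + 2*100)/(503 + 100) = 211179 + (1/3)*100*(385 + 200)/603 = 211179 + (1/3)*100*(1/603)*585 = 211179 + 6500/201 = 42453479/201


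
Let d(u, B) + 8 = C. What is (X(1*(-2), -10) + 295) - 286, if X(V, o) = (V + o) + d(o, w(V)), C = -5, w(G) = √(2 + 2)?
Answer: -16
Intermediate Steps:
w(G) = 2 (w(G) = √4 = 2)
d(u, B) = -13 (d(u, B) = -8 - 5 = -13)
X(V, o) = -13 + V + o (X(V, o) = (V + o) - 13 = -13 + V + o)
(X(1*(-2), -10) + 295) - 286 = ((-13 + 1*(-2) - 10) + 295) - 286 = ((-13 - 2 - 10) + 295) - 286 = (-25 + 295) - 286 = 270 - 286 = -16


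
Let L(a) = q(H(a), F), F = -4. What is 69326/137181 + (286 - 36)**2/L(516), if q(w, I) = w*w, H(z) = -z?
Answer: 2252689663/3043772028 ≈ 0.74010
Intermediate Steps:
q(w, I) = w**2
L(a) = a**2 (L(a) = (-a)**2 = a**2)
69326/137181 + (286 - 36)**2/L(516) = 69326/137181 + (286 - 36)**2/(516**2) = 69326*(1/137181) + 250**2/266256 = 69326/137181 + 62500*(1/266256) = 69326/137181 + 15625/66564 = 2252689663/3043772028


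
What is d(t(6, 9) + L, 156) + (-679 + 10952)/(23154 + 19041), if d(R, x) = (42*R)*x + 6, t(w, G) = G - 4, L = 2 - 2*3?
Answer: 276725083/42195 ≈ 6558.2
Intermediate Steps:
L = -4 (L = 2 - 6 = -4)
t(w, G) = -4 + G
d(R, x) = 6 + 42*R*x (d(R, x) = 42*R*x + 6 = 6 + 42*R*x)
d(t(6, 9) + L, 156) + (-679 + 10952)/(23154 + 19041) = (6 + 42*((-4 + 9) - 4)*156) + (-679 + 10952)/(23154 + 19041) = (6 + 42*(5 - 4)*156) + 10273/42195 = (6 + 42*1*156) + 10273*(1/42195) = (6 + 6552) + 10273/42195 = 6558 + 10273/42195 = 276725083/42195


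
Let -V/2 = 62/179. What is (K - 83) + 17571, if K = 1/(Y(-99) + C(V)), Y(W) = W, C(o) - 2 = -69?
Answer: 2903007/166 ≈ 17488.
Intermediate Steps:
V = -124/179 ≈ -0.69274
C(o) = -67 (C(o) = 2 - 69 = -67)
K = -1/166 (K = 1/(-99 - 67) = 1/(-166) = -1/166 ≈ -0.0060241)
(K - 83) + 17571 = (-1/166 - 83) + 17571 = -13779/166 + 17571 = 2903007/166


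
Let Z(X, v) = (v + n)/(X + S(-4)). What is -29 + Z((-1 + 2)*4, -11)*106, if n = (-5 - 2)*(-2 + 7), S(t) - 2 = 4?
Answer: -2583/5 ≈ -516.60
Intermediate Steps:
S(t) = 6 (S(t) = 2 + 4 = 6)
n = -35 (n = -7*5 = -35)
Z(X, v) = (-35 + v)/(6 + X) (Z(X, v) = (v - 35)/(X + 6) = (-35 + v)/(6 + X))
-29 + Z((-1 + 2)*4, -11)*106 = -29 + ((-35 - 11)/(6 + (-1 + 2)*4))*106 = -29 + (-46/(6 + 1*4))*106 = -29 + (-46/(6 + 4))*106 = -29 + (-46/10)*106 = -29 + ((⅒)*(-46))*106 = -29 - 23/5*106 = -29 - 2438/5 = -2583/5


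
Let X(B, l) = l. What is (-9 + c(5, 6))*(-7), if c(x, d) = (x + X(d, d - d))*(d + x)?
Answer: -322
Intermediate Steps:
c(x, d) = x*(d + x) (c(x, d) = (x + (d - d))*(d + x) = (x + 0)*(d + x) = x*(d + x))
(-9 + c(5, 6))*(-7) = (-9 + 5*(6 + 5))*(-7) = (-9 + 5*11)*(-7) = (-9 + 55)*(-7) = 46*(-7) = -322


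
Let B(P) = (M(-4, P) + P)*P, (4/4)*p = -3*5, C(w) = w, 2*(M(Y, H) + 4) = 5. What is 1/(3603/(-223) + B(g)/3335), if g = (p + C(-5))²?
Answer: 148741/4706039 ≈ 0.031606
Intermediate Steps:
M(Y, H) = -3/2 (M(Y, H) = -4 + (½)*5 = -4 + 5/2 = -3/2)
p = -15 (p = -3*5 = -15)
g = 400 (g = (-15 - 5)² = (-20)² = 400)
B(P) = P*(-3/2 + P) (B(P) = (-3/2 + P)*P = P*(-3/2 + P))
1/(3603/(-223) + B(g)/3335) = 1/(3603/(-223) + ((½)*400*(-3 + 2*400))/3335) = 1/(3603*(-1/223) + ((½)*400*(-3 + 800))*(1/3335)) = 1/(-3603/223 + ((½)*400*797)*(1/3335)) = 1/(-3603/223 + 159400*(1/3335)) = 1/(-3603/223 + 31880/667) = 1/(4706039/148741) = 148741/4706039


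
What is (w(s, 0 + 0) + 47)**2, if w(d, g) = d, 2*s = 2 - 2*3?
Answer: 2025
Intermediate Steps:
s = -2 (s = (2 - 2*3)/2 = (2 - 6)/2 = (1/2)*(-4) = -2)
(w(s, 0 + 0) + 47)**2 = (-2 + 47)**2 = 45**2 = 2025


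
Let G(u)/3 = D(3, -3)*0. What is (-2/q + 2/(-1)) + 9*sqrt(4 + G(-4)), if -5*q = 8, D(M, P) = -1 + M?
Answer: 69/4 ≈ 17.250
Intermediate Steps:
q = -8/5 (q = -1/5*8 = -8/5 ≈ -1.6000)
G(u) = 0 (G(u) = 3*((-1 + 3)*0) = 3*(2*0) = 3*0 = 0)
(-2/q + 2/(-1)) + 9*sqrt(4 + G(-4)) = (-2/(-8/5) + 2/(-1)) + 9*sqrt(4 + 0) = (-2*(-5/8) + 2*(-1)) + 9*sqrt(4) = (5/4 - 2) + 9*2 = -3/4 + 18 = 69/4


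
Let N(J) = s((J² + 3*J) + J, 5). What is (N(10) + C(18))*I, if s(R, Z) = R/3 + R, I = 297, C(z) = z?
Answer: 60786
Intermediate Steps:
s(R, Z) = 4*R/3 (s(R, Z) = R/3 + R = 4*R/3)
N(J) = 4*J²/3 + 16*J/3 (N(J) = 4*((J² + 3*J) + J)/3 = 4*(J² + 4*J)/3 = 4*J²/3 + 16*J/3)
(N(10) + C(18))*I = ((4/3)*10*(4 + 10) + 18)*297 = ((4/3)*10*14 + 18)*297 = (560/3 + 18)*297 = (614/3)*297 = 60786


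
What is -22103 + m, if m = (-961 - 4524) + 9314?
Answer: -18274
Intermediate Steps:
m = 3829 (m = -5485 + 9314 = 3829)
-22103 + m = -22103 + 3829 = -18274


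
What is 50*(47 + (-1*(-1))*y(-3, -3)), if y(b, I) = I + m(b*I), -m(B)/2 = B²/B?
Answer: 1300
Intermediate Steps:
m(B) = -2*B (m(B) = -2*B²/B = -2*B)
y(b, I) = I - 2*I*b (y(b, I) = I - 2*b*I = I - 2*I*b)
50*(47 + (-1*(-1))*y(-3, -3)) = 50*(47 + (-1*(-1))*(-3*(1 - 2*(-3)))) = 50*(47 + 1*(-3*(1 + 6))) = 50*(47 + 1*(-3*7)) = 50*(47 + 1*(-21)) = 50*(47 - 21) = 50*26 = 1300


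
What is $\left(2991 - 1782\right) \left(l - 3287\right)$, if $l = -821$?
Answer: $-4966572$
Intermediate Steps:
$\left(2991 - 1782\right) \left(l - 3287\right) = \left(2991 - 1782\right) \left(-821 - 3287\right) = 1209 \left(-4108\right) = -4966572$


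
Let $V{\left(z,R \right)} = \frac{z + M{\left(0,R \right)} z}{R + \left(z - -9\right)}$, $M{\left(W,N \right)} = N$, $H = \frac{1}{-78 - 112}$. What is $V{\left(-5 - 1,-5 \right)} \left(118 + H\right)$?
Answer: $- \frac{134514}{95} \approx -1415.9$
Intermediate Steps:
$H = - \frac{1}{190}$ ($H = \frac{1}{-190} = - \frac{1}{190} \approx -0.0052632$)
$V{\left(z,R \right)} = \frac{z + R z}{9 + R + z}$ ($V{\left(z,R \right)} = \frac{z + R z}{R + \left(z - -9\right)} = \frac{z + R z}{R + \left(z + 9\right)} = \frac{z + R z}{R + \left(9 + z\right)} = \frac{z + R z}{9 + R + z}$)
$V{\left(-5 - 1,-5 \right)} \left(118 + H\right) = \frac{\left(-5 - 1\right) \left(1 - 5\right)}{9 - 5 - 6} \left(118 - \frac{1}{190}\right) = \left(-6\right) \frac{1}{9 - 5 - 6} \left(-4\right) \frac{22419}{190} = \left(-6\right) \frac{1}{-2} \left(-4\right) \frac{22419}{190} = \left(-6\right) \left(- \frac{1}{2}\right) \left(-4\right) \frac{22419}{190} = \left(-12\right) \frac{22419}{190} = - \frac{134514}{95}$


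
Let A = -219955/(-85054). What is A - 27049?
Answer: -2300405691/85054 ≈ -27046.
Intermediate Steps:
A = 219955/85054 (A = -219955*(-1/85054) = 219955/85054 ≈ 2.5861)
A - 27049 = 219955/85054 - 27049 = -2300405691/85054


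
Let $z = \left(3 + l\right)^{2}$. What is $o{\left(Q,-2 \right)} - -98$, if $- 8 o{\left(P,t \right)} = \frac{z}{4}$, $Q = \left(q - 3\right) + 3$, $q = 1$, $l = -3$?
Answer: $98$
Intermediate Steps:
$z = 0$ ($z = \left(3 - 3\right)^{2} = 0^{2} = 0$)
$Q = 1$ ($Q = \left(1 - 3\right) + 3 = -2 + 3 = 1$)
$o{\left(P,t \right)} = 0$ ($o{\left(P,t \right)} = - \frac{0 \cdot \frac{1}{4}}{8} = \left(- \frac{1}{8}\right) 0 = 0$)
$o{\left(Q,-2 \right)} - -98 = 0 - -98 = 0 + 98 = 98$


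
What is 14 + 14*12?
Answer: 182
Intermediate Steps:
14 + 14*12 = 14 + 168 = 182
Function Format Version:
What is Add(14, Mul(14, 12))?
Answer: 182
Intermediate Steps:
Add(14, Mul(14, 12)) = Add(14, 168) = 182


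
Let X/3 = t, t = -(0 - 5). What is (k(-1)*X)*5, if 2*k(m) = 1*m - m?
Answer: 0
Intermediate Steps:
k(m) = 0 (k(m) = (1*m - m)/2 = (m - m)/2 = (1/2)*0 = 0)
t = 5 (t = -1*(-5) = 5)
X = 15 (X = 3*5 = 15)
(k(-1)*X)*5 = (0*15)*5 = 0*5 = 0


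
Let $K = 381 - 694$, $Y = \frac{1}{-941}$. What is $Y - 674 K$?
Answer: $\frac{198515241}{941} \approx 2.1096 \cdot 10^{5}$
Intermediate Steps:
$Y = - \frac{1}{941} \approx -0.0010627$
$K = -313$ ($K = 381 - 694 = -313$)
$Y - 674 K = - \frac{1}{941} - -210962 = - \frac{1}{941} + 210962 = \frac{198515241}{941}$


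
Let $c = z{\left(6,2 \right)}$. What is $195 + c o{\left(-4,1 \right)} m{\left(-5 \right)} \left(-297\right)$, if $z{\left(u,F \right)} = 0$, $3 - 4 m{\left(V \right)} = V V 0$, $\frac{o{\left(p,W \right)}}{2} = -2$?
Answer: $195$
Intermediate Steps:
$o{\left(p,W \right)} = -4$ ($o{\left(p,W \right)} = 2 \left(-2\right) = -4$)
$m{\left(V \right)} = \frac{3}{4}$ ($m{\left(V \right)} = \frac{3}{4} - \frac{V V 0}{4} = \frac{3}{4} - \frac{V^{2} \cdot 0}{4} = \frac{3}{4} - 0 = \frac{3}{4} + 0 = \frac{3}{4}$)
$c = 0$
$195 + c o{\left(-4,1 \right)} m{\left(-5 \right)} \left(-297\right) = 195 + 0 \left(-4\right) \frac{3}{4} \left(-297\right) = 195 + 0 \cdot \frac{3}{4} \left(-297\right) = 195 + 0 \left(-297\right) = 195 + 0 = 195$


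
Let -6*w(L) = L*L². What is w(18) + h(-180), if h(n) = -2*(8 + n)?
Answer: -628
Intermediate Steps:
w(L) = -L³/6 (w(L) = -L*L²/6 = -L³/6)
h(n) = -16 - 2*n
w(18) + h(-180) = -⅙*18³ + (-16 - 2*(-180)) = -⅙*5832 + (-16 + 360) = -972 + 344 = -628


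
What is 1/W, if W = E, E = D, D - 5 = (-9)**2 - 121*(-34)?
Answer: 1/4200 ≈ 0.00023810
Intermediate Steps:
D = 4200 (D = 5 + ((-9)**2 - 121*(-34)) = 5 + (81 + 4114) = 5 + 4195 = 4200)
E = 4200
W = 4200
1/W = 1/4200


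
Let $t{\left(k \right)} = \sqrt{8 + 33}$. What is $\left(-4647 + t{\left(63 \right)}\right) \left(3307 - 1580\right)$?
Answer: $-8025369 + 1727 \sqrt{41} \approx -8.0143 \cdot 10^{6}$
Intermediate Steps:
$t{\left(k \right)} = \sqrt{41}$
$\left(-4647 + t{\left(63 \right)}\right) \left(3307 - 1580\right) = \left(-4647 + \sqrt{41}\right) \left(3307 - 1580\right) = \left(-4647 + \sqrt{41}\right) 1727 = -8025369 + 1727 \sqrt{41}$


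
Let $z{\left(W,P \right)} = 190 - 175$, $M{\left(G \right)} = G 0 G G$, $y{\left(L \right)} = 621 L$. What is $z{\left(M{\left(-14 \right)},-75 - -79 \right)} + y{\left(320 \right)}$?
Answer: $198735$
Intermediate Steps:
$M{\left(G \right)} = 0$ ($M{\left(G \right)} = G 0 G = 0 G = 0$)
$z{\left(W,P \right)} = 15$ ($z{\left(W,P \right)} = 190 - 175 = 15$)
$z{\left(M{\left(-14 \right)},-75 - -79 \right)} + y{\left(320 \right)} = 15 + 621 \cdot 320 = 15 + 198720 = 198735$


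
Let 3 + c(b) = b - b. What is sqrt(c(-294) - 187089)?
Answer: 6*I*sqrt(5197) ≈ 432.54*I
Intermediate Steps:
c(b) = -3 (c(b) = -3 + (b - b) = -3 + 0 = -3)
sqrt(c(-294) - 187089) = sqrt(-3 - 187089) = sqrt(-187092) = 6*I*sqrt(5197)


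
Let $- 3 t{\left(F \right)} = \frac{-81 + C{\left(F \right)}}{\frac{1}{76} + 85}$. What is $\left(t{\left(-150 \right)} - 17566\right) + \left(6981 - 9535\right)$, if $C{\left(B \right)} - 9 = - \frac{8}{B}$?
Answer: $- \frac{411951224}{20475} \approx -20120.0$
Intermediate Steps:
$C{\left(B \right)} = 9 - \frac{8}{B}$
$t{\left(F \right)} = \frac{1824}{6461} + \frac{608}{19383 F}$ ($t{\left(F \right)} = - \frac{\left(-81 + \left(9 - \frac{8}{F}\right)\right) \frac{1}{\frac{1}{76} + 85}}{3} = - \frac{\left(-72 - \frac{8}{F}\right) \frac{1}{\frac{1}{76} + 85}}{3} = - \frac{\left(-72 - \frac{8}{F}\right) \frac{1}{\frac{6461}{76}}}{3} = - \frac{\left(-72 - \frac{8}{F}\right) \frac{76}{6461}}{3} = - \frac{- \frac{5472}{6461} - \frac{608}{6461 F}}{3} = \frac{1824}{6461} + \frac{608}{19383 F}$)
$\left(t{\left(-150 \right)} - 17566\right) + \left(6981 - 9535\right) = \left(\frac{608 \left(1 + 9 \left(-150\right)\right)}{19383 \left(-150\right)} - 17566\right) + \left(6981 - 9535\right) = \left(\frac{608}{19383} \left(- \frac{1}{150}\right) \left(1 - 1350\right) - 17566\right) + \left(6981 - 9535\right) = \left(\frac{608}{19383} \left(- \frac{1}{150}\right) \left(-1349\right) - 17566\right) - 2554 = \left(\frac{5776}{20475} - 17566\right) - 2554 = - \frac{359658074}{20475} - 2554 = - \frac{411951224}{20475}$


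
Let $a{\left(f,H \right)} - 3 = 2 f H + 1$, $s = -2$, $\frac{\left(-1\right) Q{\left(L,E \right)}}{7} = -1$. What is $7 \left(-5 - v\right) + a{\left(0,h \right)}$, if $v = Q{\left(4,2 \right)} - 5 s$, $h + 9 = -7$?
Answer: $-150$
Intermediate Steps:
$h = -16$ ($h = -9 - 7 = -16$)
$Q{\left(L,E \right)} = 7$ ($Q{\left(L,E \right)} = \left(-7\right) \left(-1\right) = 7$)
$v = 17$ ($v = 7 - -10 = 7 + 10 = 17$)
$a{\left(f,H \right)} = 4 + 2 H f$ ($a{\left(f,H \right)} = 3 + \left(2 f H + 1\right) = 3 + \left(2 H f + 1\right) = 3 + \left(1 + 2 H f\right) = 4 + 2 H f$)
$7 \left(-5 - v\right) + a{\left(0,h \right)} = 7 \left(-5 - 17\right) + \left(4 + 2 \left(-16\right) 0\right) = 7 \left(-5 - 17\right) + \left(4 + 0\right) = 7 \left(-22\right) + 4 = -154 + 4 = -150$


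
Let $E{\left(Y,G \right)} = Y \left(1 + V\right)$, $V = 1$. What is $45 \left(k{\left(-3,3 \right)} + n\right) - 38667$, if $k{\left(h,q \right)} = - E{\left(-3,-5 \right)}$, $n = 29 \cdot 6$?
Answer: $-30567$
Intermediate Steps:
$E{\left(Y,G \right)} = 2 Y$ ($E{\left(Y,G \right)} = Y \left(1 + 1\right) = Y 2 = 2 Y$)
$n = 174$
$k{\left(h,q \right)} = 6$ ($k{\left(h,q \right)} = - 2 \left(-3\right) = \left(-1\right) \left(-6\right) = 6$)
$45 \left(k{\left(-3,3 \right)} + n\right) - 38667 = 45 \left(6 + 174\right) - 38667 = 45 \cdot 180 - 38667 = 8100 - 38667 = -30567$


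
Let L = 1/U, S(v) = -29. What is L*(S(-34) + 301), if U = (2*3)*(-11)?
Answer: -136/33 ≈ -4.1212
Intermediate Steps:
U = -66 (U = 6*(-11) = -66)
L = -1/66 (L = 1/(-66) = -1/66 ≈ -0.015152)
L*(S(-34) + 301) = -(-29 + 301)/66 = -1/66*272 = -136/33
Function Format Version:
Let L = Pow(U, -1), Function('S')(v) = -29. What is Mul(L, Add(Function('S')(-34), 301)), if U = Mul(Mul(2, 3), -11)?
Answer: Rational(-136, 33) ≈ -4.1212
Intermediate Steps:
U = -66 (U = Mul(6, -11) = -66)
L = Rational(-1, 66) (L = Pow(-66, -1) = Rational(-1, 66) ≈ -0.015152)
Mul(L, Add(Function('S')(-34), 301)) = Mul(Rational(-1, 66), Add(-29, 301)) = Mul(Rational(-1, 66), 272) = Rational(-136, 33)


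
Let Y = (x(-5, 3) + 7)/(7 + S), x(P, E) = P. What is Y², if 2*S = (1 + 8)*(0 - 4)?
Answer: 4/121 ≈ 0.033058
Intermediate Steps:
S = -18 (S = ((1 + 8)*(0 - 4))/2 = (9*(-4))/2 = (½)*(-36) = -18)
Y = -2/11 (Y = (-5 + 7)/(7 - 18) = 2/(-11) = 2*(-1/11) = -2/11 ≈ -0.18182)
Y² = (-2/11)² = 4/121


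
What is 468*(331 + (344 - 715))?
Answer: -18720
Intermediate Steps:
468*(331 + (344 - 715)) = 468*(331 - 371) = 468*(-40) = -18720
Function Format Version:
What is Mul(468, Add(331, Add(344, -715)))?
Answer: -18720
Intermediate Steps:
Mul(468, Add(331, Add(344, -715))) = Mul(468, Add(331, -371)) = Mul(468, -40) = -18720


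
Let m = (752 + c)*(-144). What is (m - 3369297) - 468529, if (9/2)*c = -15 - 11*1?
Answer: -3945282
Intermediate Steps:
c = -52/9 (c = 2*(-15 - 11*1)/9 = 2*(-15 - 11)/9 = (2/9)*(-26) = -52/9 ≈ -5.7778)
m = -107456 (m = (752 - 52/9)*(-144) = (6716/9)*(-144) = -107456)
(m - 3369297) - 468529 = (-107456 - 3369297) - 468529 = -3476753 - 468529 = -3945282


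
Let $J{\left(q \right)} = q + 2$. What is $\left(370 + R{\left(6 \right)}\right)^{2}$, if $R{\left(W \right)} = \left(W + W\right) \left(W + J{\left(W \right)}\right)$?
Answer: $289444$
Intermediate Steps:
$J{\left(q \right)} = 2 + q$
$R{\left(W \right)} = 2 W \left(2 + 2 W\right)$ ($R{\left(W \right)} = \left(W + W\right) \left(W + \left(2 + W\right)\right) = 2 W \left(2 + 2 W\right)$)
$\left(370 + R{\left(6 \right)}\right)^{2} = \left(370 + 4 \cdot 6 \left(1 + 6\right)\right)^{2} = \left(370 + 4 \cdot 6 \cdot 7\right)^{2} = \left(370 + 168\right)^{2} = 538^{2} = 289444$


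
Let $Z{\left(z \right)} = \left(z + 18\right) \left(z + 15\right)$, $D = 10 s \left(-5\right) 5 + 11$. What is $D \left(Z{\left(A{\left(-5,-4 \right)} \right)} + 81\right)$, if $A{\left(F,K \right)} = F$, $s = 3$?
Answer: $-155929$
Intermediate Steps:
$D = -739$ ($D = 10 \cdot 3 \left(-5\right) 5 + 11 = 10 \left(\left(-15\right) 5\right) + 11 = 10 \left(-75\right) + 11 = -750 + 11 = -739$)
$Z{\left(z \right)} = \left(15 + z\right) \left(18 + z\right)$ ($Z{\left(z \right)} = \left(18 + z\right) \left(15 + z\right) = \left(15 + z\right) \left(18 + z\right)$)
$D \left(Z{\left(A{\left(-5,-4 \right)} \right)} + 81\right) = - 739 \left(\left(270 + \left(-5\right)^{2} + 33 \left(-5\right)\right) + 81\right) = - 739 \left(\left(270 + 25 - 165\right) + 81\right) = - 739 \left(130 + 81\right) = \left(-739\right) 211 = -155929$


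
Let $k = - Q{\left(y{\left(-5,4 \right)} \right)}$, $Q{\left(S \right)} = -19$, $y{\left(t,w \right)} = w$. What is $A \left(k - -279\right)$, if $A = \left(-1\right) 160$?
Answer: $-47680$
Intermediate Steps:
$A = -160$
$k = 19$ ($k = \left(-1\right) \left(-19\right) = 19$)
$A \left(k - -279\right) = - 160 \left(19 - -279\right) = - 160 \left(19 + 279\right) = \left(-160\right) 298 = -47680$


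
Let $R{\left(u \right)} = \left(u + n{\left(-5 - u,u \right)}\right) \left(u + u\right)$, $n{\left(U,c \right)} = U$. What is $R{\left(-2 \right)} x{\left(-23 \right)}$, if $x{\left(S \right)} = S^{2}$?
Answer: $10580$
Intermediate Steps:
$R{\left(u \right)} = - 10 u$ ($R{\left(u \right)} = \left(u - \left(5 + u\right)\right) \left(u + u\right) = - 5 \cdot 2 u = - 10 u$)
$R{\left(-2 \right)} x{\left(-23 \right)} = \left(-10\right) \left(-2\right) \left(-23\right)^{2} = 20 \cdot 529 = 10580$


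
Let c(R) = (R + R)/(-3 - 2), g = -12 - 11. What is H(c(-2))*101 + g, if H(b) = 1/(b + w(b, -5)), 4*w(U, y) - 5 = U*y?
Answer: 1537/21 ≈ 73.190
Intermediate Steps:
g = -23
w(U, y) = 5/4 + U*y/4 (w(U, y) = 5/4 + (U*y)/4 = 5/4 + U*y/4)
c(R) = -2*R/5 (c(R) = (2*R)/(-5) = (2*R)*(-⅕) = -2*R/5)
H(b) = 1/(5/4 - b/4) (H(b) = 1/(b + (5/4 + (¼)*b*(-5))) = 1/(b + (5/4 - 5*b/4)) = 1/(5/4 - b/4))
H(c(-2))*101 + g = (4/(5 - (-2)*(-2)/5))*101 - 23 = (4/(5 - 1*⅘))*101 - 23 = (4/(5 - ⅘))*101 - 23 = (4/(21/5))*101 - 23 = (4*(5/21))*101 - 23 = (20/21)*101 - 23 = 2020/21 - 23 = 1537/21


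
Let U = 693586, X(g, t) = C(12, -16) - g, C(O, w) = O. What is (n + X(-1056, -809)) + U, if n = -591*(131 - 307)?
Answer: 798670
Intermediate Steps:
X(g, t) = 12 - g
n = 104016 (n = -591*(-176) = 104016)
(n + X(-1056, -809)) + U = (104016 + (12 - 1*(-1056))) + 693586 = (104016 + (12 + 1056)) + 693586 = (104016 + 1068) + 693586 = 105084 + 693586 = 798670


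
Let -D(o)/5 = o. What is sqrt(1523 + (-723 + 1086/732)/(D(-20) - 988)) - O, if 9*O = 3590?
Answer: -3590/9 + sqrt(1117782091563)/27084 ≈ -359.85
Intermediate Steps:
D(o) = -5*o
O = 3590/9 (O = (1/9)*3590 = 3590/9 ≈ 398.89)
sqrt(1523 + (-723 + 1086/732)/(D(-20) - 988)) - O = sqrt(1523 + (-723 + 1086/732)/(-5*(-20) - 988)) - 1*3590/9 = sqrt(1523 + (-723 + 1086*(1/732))/(100 - 988)) - 3590/9 = sqrt(1523 + (-723 + 181/122)/(-888)) - 3590/9 = sqrt(1523 - 88025/122*(-1/888)) - 3590/9 = sqrt(1523 + 88025/108336) - 3590/9 = sqrt(165083753/108336) - 3590/9 = sqrt(1117782091563)/27084 - 3590/9 = -3590/9 + sqrt(1117782091563)/27084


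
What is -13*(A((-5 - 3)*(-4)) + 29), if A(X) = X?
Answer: -793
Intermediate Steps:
-13*(A((-5 - 3)*(-4)) + 29) = -13*((-5 - 3)*(-4) + 29) = -13*(-8*(-4) + 29) = -13*(32 + 29) = -13*61 = -793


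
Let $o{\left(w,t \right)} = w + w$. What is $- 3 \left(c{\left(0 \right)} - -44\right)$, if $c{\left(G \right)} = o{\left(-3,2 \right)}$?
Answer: $-114$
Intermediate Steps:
$o{\left(w,t \right)} = 2 w$
$c{\left(G \right)} = -6$ ($c{\left(G \right)} = 2 \left(-3\right) = -6$)
$- 3 \left(c{\left(0 \right)} - -44\right) = - 3 \left(-6 - -44\right) = - 3 \left(-6 + 44\right) = \left(-3\right) 38 = -114$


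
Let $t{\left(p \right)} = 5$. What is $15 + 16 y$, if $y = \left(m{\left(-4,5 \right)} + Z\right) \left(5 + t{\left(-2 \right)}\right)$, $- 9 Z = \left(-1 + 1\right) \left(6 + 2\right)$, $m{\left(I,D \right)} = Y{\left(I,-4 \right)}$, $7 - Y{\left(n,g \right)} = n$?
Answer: $1775$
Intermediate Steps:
$Y{\left(n,g \right)} = 7 - n$
$m{\left(I,D \right)} = 7 - I$
$Z = 0$ ($Z = - \frac{\left(-1 + 1\right) \left(6 + 2\right)}{9} = - \frac{0 \cdot 8}{9} = \left(- \frac{1}{9}\right) 0 = 0$)
$y = 110$ ($y = \left(\left(7 - -4\right) + 0\right) \left(5 + 5\right) = \left(\left(7 + 4\right) + 0\right) 10 = \left(11 + 0\right) 10 = 11 \cdot 10 = 110$)
$15 + 16 y = 15 + 16 \cdot 110 = 15 + 1760 = 1775$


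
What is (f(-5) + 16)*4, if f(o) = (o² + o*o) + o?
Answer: 244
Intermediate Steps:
f(o) = o + 2*o² (f(o) = (o² + o²) + o = 2*o² + o = o + 2*o²)
(f(-5) + 16)*4 = (-5*(1 + 2*(-5)) + 16)*4 = (-5*(1 - 10) + 16)*4 = (-5*(-9) + 16)*4 = (45 + 16)*4 = 61*4 = 244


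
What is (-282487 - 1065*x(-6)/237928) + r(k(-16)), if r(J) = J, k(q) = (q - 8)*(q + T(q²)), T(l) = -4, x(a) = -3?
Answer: -67097358301/237928 ≈ -2.8201e+5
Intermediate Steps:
k(q) = (-8 + q)*(-4 + q) (k(q) = (q - 8)*(q - 4) = (-8 + q)*(-4 + q))
(-282487 - 1065*x(-6)/237928) + r(k(-16)) = (-282487 - 1065*(-3)/237928) + (32 + (-16)² - 12*(-16)) = (-282487 + 3195*(1/237928)) + (32 + 256 + 192) = (-282487 + 3195/237928) + 480 = -67211563741/237928 + 480 = -67097358301/237928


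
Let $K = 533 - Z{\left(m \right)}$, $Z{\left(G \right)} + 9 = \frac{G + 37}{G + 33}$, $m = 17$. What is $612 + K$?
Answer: $\frac{28823}{25} \approx 1152.9$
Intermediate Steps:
$Z{\left(G \right)} = -9 + \frac{37 + G}{33 + G}$ ($Z{\left(G \right)} = -9 + \frac{G + 37}{G + 33} = -9 + \frac{37 + G}{33 + G}$)
$K = \frac{13523}{25}$ ($K = 533 - \frac{4 \left(-65 - 34\right)}{33 + 17} = 533 - \frac{4 \left(-65 - 34\right)}{50} = 533 - 4 \cdot \frac{1}{50} \left(-99\right) = 533 - - \frac{198}{25} = 533 + \frac{198}{25} = \frac{13523}{25} \approx 540.92$)
$612 + K = 612 + \frac{13523}{25} = \frac{28823}{25}$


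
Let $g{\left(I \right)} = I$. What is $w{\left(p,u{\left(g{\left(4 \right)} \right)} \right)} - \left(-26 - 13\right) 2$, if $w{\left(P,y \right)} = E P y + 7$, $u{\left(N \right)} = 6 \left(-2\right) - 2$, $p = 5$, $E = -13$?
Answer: $995$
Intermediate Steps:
$u{\left(N \right)} = -14$ ($u{\left(N \right)} = -12 - 2 = -14$)
$w{\left(P,y \right)} = 7 - 13 P y$ ($w{\left(P,y \right)} = - 13 P y + 7 = 7 - 13 P y$)
$w{\left(p,u{\left(g{\left(4 \right)} \right)} \right)} - \left(-26 - 13\right) 2 = \left(7 - 65 \left(-14\right)\right) - \left(-26 - 13\right) 2 = \left(7 + 910\right) - \left(-39\right) 2 = 917 - -78 = 917 + 78 = 995$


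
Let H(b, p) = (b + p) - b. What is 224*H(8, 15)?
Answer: 3360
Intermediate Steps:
H(b, p) = p
224*H(8, 15) = 224*15 = 3360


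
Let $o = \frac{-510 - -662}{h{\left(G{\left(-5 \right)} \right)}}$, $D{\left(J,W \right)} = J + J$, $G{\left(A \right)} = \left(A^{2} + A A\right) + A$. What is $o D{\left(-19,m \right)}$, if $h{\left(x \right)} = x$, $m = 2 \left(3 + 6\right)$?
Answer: $- \frac{5776}{45} \approx -128.36$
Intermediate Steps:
$m = 18$ ($m = 2 \cdot 9 = 18$)
$G{\left(A \right)} = A + 2 A^{2}$ ($G{\left(A \right)} = \left(A^{2} + A^{2}\right) + A = 2 A^{2} + A = A + 2 A^{2}$)
$D{\left(J,W \right)} = 2 J$
$o = \frac{152}{45}$ ($o = \frac{-510 - -662}{\left(-5\right) \left(1 + 2 \left(-5\right)\right)} = \frac{-510 + 662}{\left(-5\right) \left(1 - 10\right)} = \frac{152}{\left(-5\right) \left(-9\right)} = \frac{152}{45} \approx 3.3778$)
$o D{\left(-19,m \right)} = \frac{152 \cdot 2 \left(-19\right)}{45} = \frac{152}{45} \left(-38\right) = - \frac{5776}{45}$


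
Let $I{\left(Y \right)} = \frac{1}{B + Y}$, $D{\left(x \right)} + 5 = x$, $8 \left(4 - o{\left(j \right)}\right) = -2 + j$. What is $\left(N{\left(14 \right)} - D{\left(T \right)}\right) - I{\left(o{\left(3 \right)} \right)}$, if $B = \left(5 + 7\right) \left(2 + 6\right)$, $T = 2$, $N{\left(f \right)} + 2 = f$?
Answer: $\frac{11977}{799} \approx 14.99$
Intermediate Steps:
$N{\left(f \right)} = -2 + f$
$o{\left(j \right)} = \frac{17}{4} - \frac{j}{8}$ ($o{\left(j \right)} = 4 - \frac{-2 + j}{8} = 4 - \left(- \frac{1}{4} + \frac{j}{8}\right) = \frac{17}{4} - \frac{j}{8}$)
$D{\left(x \right)} = -5 + x$
$B = 96$ ($B = 12 \cdot 8 = 96$)
$I{\left(Y \right)} = \frac{1}{96 + Y}$
$\left(N{\left(14 \right)} - D{\left(T \right)}\right) - I{\left(o{\left(3 \right)} \right)} = \left(\left(-2 + 14\right) - \left(-5 + 2\right)\right) - \frac{1}{96 + \left(\frac{17}{4} - \frac{3}{8}\right)} = \left(12 - -3\right) - \frac{1}{96 + \left(\frac{17}{4} - \frac{3}{8}\right)} = \left(12 + 3\right) - \frac{1}{96 + \frac{31}{8}} = 15 - \frac{1}{\frac{799}{8}} = 15 - \frac{8}{799} = \frac{11977}{799}$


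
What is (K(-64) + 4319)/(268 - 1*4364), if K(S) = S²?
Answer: -8415/4096 ≈ -2.0544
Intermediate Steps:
(K(-64) + 4319)/(268 - 1*4364) = ((-64)² + 4319)/(268 - 1*4364) = (4096 + 4319)/(268 - 4364) = 8415/(-4096) = 8415*(-1/4096) = -8415/4096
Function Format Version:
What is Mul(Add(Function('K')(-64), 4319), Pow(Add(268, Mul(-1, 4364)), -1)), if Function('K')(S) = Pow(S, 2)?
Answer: Rational(-8415, 4096) ≈ -2.0544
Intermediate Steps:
Mul(Add(Function('K')(-64), 4319), Pow(Add(268, Mul(-1, 4364)), -1)) = Mul(Add(Pow(-64, 2), 4319), Pow(Add(268, Mul(-1, 4364)), -1)) = Mul(Add(4096, 4319), Pow(Add(268, -4364), -1)) = Mul(8415, Pow(-4096, -1)) = Mul(8415, Rational(-1, 4096)) = Rational(-8415, 4096)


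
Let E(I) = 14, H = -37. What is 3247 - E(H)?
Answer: 3233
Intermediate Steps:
3247 - E(H) = 3247 - 1*14 = 3247 - 14 = 3233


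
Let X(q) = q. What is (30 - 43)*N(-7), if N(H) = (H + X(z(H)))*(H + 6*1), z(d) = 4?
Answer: -39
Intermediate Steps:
N(H) = (4 + H)*(6 + H) (N(H) = (H + 4)*(H + 6*1) = (4 + H)*(H + 6) = (4 + H)*(6 + H))
(30 - 43)*N(-7) = (30 - 43)*(24 + (-7)**2 + 10*(-7)) = -13*(24 + 49 - 70) = -13*3 = -39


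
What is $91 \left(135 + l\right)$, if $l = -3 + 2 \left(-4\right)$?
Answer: $11284$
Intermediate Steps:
$l = -11$ ($l = -3 - 8 = -11$)
$91 \left(135 + l\right) = 91 \left(135 - 11\right) = 91 \cdot 124 = 11284$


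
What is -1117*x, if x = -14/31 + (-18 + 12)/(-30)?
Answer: 43563/155 ≈ 281.05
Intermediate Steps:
x = -39/155 (x = -14*1/31 - 6*(-1/30) = -14/31 + 1/5 = -39/155 ≈ -0.25161)
-1117*x = -1117*(-39/155) = 43563/155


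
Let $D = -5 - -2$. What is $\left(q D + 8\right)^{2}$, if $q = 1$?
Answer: $25$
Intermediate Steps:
$D = -3$ ($D = -5 + 2 = -3$)
$\left(q D + 8\right)^{2} = \left(1 \left(-3\right) + 8\right)^{2} = \left(-3 + 8\right)^{2} = 5^{2} = 25$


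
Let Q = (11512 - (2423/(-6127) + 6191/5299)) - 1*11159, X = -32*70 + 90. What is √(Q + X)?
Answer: I*√1895040178012318953/32466973 ≈ 42.4*I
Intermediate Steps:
X = -2150 (X = -2240 + 90 = -2150)
Q = 11435748689/32466973 (Q = (11512 - (2423*(-1/6127) + 6191*(1/5299))) - 11159 = (11512 - (-2423/6127 + 6191/5299)) - 11159 = (11512 - 1*25092780/32466973) - 11159 = (11512 - 25092780/32466973) - 11159 = 373734700396/32466973 - 11159 = 11435748689/32466973 ≈ 352.23)
√(Q + X) = √(11435748689/32466973 - 2150) = √(-58368243261/32466973) = I*√1895040178012318953/32466973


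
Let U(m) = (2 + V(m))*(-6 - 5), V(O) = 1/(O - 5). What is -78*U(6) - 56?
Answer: 2518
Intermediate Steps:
V(O) = 1/(-5 + O)
U(m) = -22 - 11/(-5 + m) (U(m) = (2 + 1/(-5 + m))*(-6 - 5) = (2 + 1/(-5 + m))*(-11) = -22 - 11/(-5 + m))
-78*U(6) - 56 = -858*(9 - 2*6)/(-5 + 6) - 56 = -858*(9 - 12)/1 - 56 = -858*(-3) - 56 = -78*(-33) - 56 = 2574 - 56 = 2518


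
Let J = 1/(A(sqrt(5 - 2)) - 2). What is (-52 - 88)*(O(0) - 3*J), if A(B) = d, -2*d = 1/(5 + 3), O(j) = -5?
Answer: 5460/11 ≈ 496.36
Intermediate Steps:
d = -1/16 (d = -1/(2*(5 + 3)) = -1/2/8 = -1/2*1/8 = -1/16 ≈ -0.062500)
A(B) = -1/16
J = -16/33 (J = 1/(-1/16 - 2) = 1/(-33/16) = -16/33 ≈ -0.48485)
(-52 - 88)*(O(0) - 3*J) = (-52 - 88)*(-5 - 3*(-16/33)) = -140*(-5 + 16/11) = -140*(-39/11) = 5460/11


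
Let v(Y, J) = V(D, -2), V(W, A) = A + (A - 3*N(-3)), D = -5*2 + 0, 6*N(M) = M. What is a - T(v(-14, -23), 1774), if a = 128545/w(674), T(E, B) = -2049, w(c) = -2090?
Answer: 830773/418 ≈ 1987.5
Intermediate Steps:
N(M) = M/6
D = -10 (D = -10 + 0 = -10)
V(W, A) = 3/2 + 2*A (V(W, A) = A + (A - (-3)/2) = A + (A - 3*(-½)) = A + (A + 3/2) = A + (3/2 + A) = 3/2 + 2*A)
v(Y, J) = -5/2 (v(Y, J) = 3/2 + 2*(-2) = 3/2 - 4 = -5/2)
a = -25709/418 (a = 128545/(-2090) = 128545*(-1/2090) = -25709/418 ≈ -61.505)
a - T(v(-14, -23), 1774) = -25709/418 - 1*(-2049) = -25709/418 + 2049 = 830773/418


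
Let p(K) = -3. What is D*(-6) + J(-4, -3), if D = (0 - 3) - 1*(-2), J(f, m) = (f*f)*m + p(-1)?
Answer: -45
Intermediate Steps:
J(f, m) = -3 + m*f² (J(f, m) = (f*f)*m - 3 = f²*m - 3 = m*f² - 3 = -3 + m*f²)
D = -1 (D = -3 + 2 = -1)
D*(-6) + J(-4, -3) = -1*(-6) + (-3 - 3*(-4)²) = 6 + (-3 - 3*16) = 6 + (-3 - 48) = 6 - 51 = -45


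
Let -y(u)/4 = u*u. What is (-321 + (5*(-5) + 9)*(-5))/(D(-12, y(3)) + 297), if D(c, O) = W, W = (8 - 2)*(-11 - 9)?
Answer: -241/177 ≈ -1.3616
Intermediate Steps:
W = -120 (W = 6*(-20) = -120)
y(u) = -4*u² (y(u) = -4*u*u = -4*u²)
D(c, O) = -120
(-321 + (5*(-5) + 9)*(-5))/(D(-12, y(3)) + 297) = (-321 + (5*(-5) + 9)*(-5))/(-120 + 297) = (-321 + (-25 + 9)*(-5))/177 = (-321 - 16*(-5))*(1/177) = (-321 + 80)*(1/177) = -241*1/177 = -241/177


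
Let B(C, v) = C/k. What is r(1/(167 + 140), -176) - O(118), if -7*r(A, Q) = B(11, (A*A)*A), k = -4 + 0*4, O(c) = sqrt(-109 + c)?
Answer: -73/28 ≈ -2.6071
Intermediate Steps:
k = -4 (k = -4 + 0 = -4)
B(C, v) = -C/4 (B(C, v) = C/(-4) = C*(-1/4) = -C/4)
r(A, Q) = 11/28 (r(A, Q) = -(-1)*11/28 = -1/7*(-11/4) = 11/28)
r(1/(167 + 140), -176) - O(118) = 11/28 - sqrt(-109 + 118) = 11/28 - sqrt(9) = 11/28 - 1*3 = 11/28 - 3 = -73/28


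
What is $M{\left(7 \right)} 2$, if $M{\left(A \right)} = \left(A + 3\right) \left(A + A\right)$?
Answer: $280$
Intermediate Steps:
$M{\left(A \right)} = 2 A \left(3 + A\right)$ ($M{\left(A \right)} = \left(3 + A\right) 2 A = 2 A \left(3 + A\right)$)
$M{\left(7 \right)} 2 = 2 \cdot 7 \left(3 + 7\right) 2 = 2 \cdot 7 \cdot 10 \cdot 2 = 140 \cdot 2 = 280$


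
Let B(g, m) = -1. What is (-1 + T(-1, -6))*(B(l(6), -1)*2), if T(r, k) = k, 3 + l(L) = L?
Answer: 14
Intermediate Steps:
l(L) = -3 + L
(-1 + T(-1, -6))*(B(l(6), -1)*2) = (-1 - 6)*(-1*2) = -7*(-2) = 14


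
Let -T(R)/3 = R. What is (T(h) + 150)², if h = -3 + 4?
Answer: 21609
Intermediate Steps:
h = 1
T(R) = -3*R
(T(h) + 150)² = (-3*1 + 150)² = (-3 + 150)² = 147² = 21609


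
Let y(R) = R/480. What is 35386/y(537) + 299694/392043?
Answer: 739902340302/23391899 ≈ 31631.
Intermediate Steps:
y(R) = R/480 (y(R) = R*(1/480) = R/480)
35386/y(537) + 299694/392043 = 35386/(((1/480)*537)) + 299694/392043 = 35386/(179/160) + 299694*(1/392043) = 35386*(160/179) + 99898/130681 = 5661760/179 + 99898/130681 = 739902340302/23391899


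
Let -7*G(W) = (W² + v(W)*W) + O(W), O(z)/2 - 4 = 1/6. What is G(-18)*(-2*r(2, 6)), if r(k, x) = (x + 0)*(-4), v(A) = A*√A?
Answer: -15952/7 - 46656*I*√2/7 ≈ -2278.9 - 9425.9*I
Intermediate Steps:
v(A) = A^(3/2)
O(z) = 25/3 (O(z) = 8 + 2/6 = 8 + 2*(⅙) = 8 + ⅓ = 25/3)
r(k, x) = -4*x (r(k, x) = x*(-4) = -4*x)
G(W) = -25/21 - W²/7 - W^(5/2)/7 (G(W) = -((W² + W^(3/2)*W) + 25/3)/7 = -((W² + W^(5/2)) + 25/3)/7 = -(25/3 + W² + W^(5/2))/7 = -25/21 - W²/7 - W^(5/2)/7)
G(-18)*(-2*r(2, 6)) = (-25/21 - ⅐*(-18)² - 972*I*√2/7)*(-(-8)*6) = (-25/21 - ⅐*324 - 972*I*√2/7)*(-2*(-24)) = (-25/21 - 324/7 - 972*I*√2/7)*48 = (-997/21 - 972*I*√2/7)*48 = -15952/7 - 46656*I*√2/7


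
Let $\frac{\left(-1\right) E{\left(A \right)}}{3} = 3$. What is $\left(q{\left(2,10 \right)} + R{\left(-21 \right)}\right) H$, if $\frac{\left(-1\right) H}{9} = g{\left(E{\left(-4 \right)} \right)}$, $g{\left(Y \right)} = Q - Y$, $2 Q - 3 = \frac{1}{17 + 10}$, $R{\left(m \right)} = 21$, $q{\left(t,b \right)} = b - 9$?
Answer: $- \frac{6248}{3} \approx -2082.7$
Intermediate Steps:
$q{\left(t,b \right)} = -9 + b$ ($q{\left(t,b \right)} = b - 9 = -9 + b$)
$E{\left(A \right)} = -9$ ($E{\left(A \right)} = \left(-3\right) 3 = -9$)
$Q = \frac{41}{27}$ ($Q = \frac{3}{2} + \frac{1}{2 \left(17 + 10\right)} = \frac{3}{2} + \frac{1}{2 \cdot 27} = \frac{3}{2} + \frac{1}{2} \cdot \frac{1}{27} = \frac{3}{2} + \frac{1}{54} = \frac{41}{27} \approx 1.5185$)
$g{\left(Y \right)} = \frac{41}{27} - Y$
$H = - \frac{284}{3}$ ($H = - 9 \left(\frac{41}{27} - -9\right) = - 9 \left(\frac{41}{27} + 9\right) = \left(-9\right) \frac{284}{27} = - \frac{284}{3} \approx -94.667$)
$\left(q{\left(2,10 \right)} + R{\left(-21 \right)}\right) H = \left(\left(-9 + 10\right) + 21\right) \left(- \frac{284}{3}\right) = \left(1 + 21\right) \left(- \frac{284}{3}\right) = 22 \left(- \frac{284}{3}\right) = - \frac{6248}{3}$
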